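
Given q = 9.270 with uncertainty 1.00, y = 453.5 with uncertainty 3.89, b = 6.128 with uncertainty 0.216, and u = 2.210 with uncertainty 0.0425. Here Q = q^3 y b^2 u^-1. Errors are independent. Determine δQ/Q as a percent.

For a monomial Q ∝ q^3, y, b^2, u^-1, fractional errors add in quadrature:
  (3·δq/q)² = (3×0.108)² = 0.105;  (1·δy/y)² = (1×0.00858)² = 7.36e-05;  (2·δb/b)² = (2×0.0352)² = 0.00497;  (-1·δu/u)² = (-1×0.0192)² = 0.000370
δQ/Q = √(0.110) = 0.332

33.2%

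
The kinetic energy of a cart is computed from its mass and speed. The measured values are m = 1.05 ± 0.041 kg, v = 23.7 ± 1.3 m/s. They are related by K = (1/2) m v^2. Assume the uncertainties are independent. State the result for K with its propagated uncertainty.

295 ± 34.3 J

Products/powers → add relative errors in quadrature, weighted by exponent:
  (1·δm/m)² = (1×0.0390)² = 0.00152;  (2·δv/v)² = (2×0.0549)² = 0.0120
δK/K = √(0.0136) = 0.116
K = 295 J, so δK = 0.116 × 295 = 34.3 J.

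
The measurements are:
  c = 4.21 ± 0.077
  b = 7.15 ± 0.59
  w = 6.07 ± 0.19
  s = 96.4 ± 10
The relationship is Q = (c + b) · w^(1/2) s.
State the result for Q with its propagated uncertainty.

2700 ± 316

Let u = c + b = 11.4. δu = √(δc² + δb²) = √(0.00593 + 0.348) = 0.595, so δu/u = 0.0524.
Q is then a monomial in u, w, s:
δQ/Q = √((δu/u)² + (½·δw/w)² + (1·δs/s)²) = √(0.00274 + 0.000245 + 0.0108) = 0.117
Q = 2700, so δQ = 0.117 × 2700 = 316.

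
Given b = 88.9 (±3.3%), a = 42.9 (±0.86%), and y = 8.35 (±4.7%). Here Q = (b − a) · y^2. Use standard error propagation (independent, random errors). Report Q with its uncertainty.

3210 ± 365

Let u = b − a = 46.0. δu = √(δb² + δa²) = √(8.61 + 0.136) = 2.96, so δu/u = 0.0643.
Q is then a monomial in u, y:
δQ/Q = √((δu/u)² + (2·δy/y)²) = √(0.00413 + 0.00884) = 0.114
Q = 3210, so δQ = 0.114 × 3210 = 365.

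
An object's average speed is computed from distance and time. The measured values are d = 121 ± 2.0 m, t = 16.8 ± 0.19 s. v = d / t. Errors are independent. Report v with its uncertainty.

Relative error in a monomial: (δv/v)² = Σ (nᵢ · δxᵢ/xᵢ)².
  (1·δd/d)² = (1×0.0165)² = 0.000273;  (-1·δt/t)² = (-1×0.0113)² = 0.000128
δv/v = √(0.000401) = 0.0200
v = 7.20 m/s, so δv = 0.0200 × 7.20 = 0.144 m/s.

7.20 ± 0.144 m/s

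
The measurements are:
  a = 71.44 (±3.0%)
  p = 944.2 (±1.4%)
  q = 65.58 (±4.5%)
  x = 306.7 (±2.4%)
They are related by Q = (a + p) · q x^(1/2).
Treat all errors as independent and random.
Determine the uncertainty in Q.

Let u = a + p = 1016. δu = √(δa² + δp²) = √(4.59 + 175) = 13.4, so δu/u = 0.0132.
Q is then a monomial in u, q, x:
δQ/Q = √((δu/u)² + (1·δq/q)² + (½·δx/x)²) = √(0.000174 + 0.00202 + 0.000144) = 0.0484
Q = 1.166e+06, so δQ = 0.0484 × 1.166e+06 = 56500.

56500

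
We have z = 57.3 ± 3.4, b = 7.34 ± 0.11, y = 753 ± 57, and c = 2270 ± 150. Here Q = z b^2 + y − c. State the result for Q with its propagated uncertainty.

Let p = z·b^2 = 3090. δp/p = √((1·δz/z)² + (2·δb/b)²) = √(0.00352 + 0.000898) = 0.0665, so δp = 205.
Q = p + y − c: δQ = √(δp² + δy² + δc²) = √(42100 + 3250 + 22500) = 261
Q = 1570.

1570 ± 261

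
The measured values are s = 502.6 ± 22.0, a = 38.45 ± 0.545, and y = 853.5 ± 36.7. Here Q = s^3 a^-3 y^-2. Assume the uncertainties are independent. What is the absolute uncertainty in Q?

0.000499

Relative error in a monomial: (δQ/Q)² = Σ (nᵢ · δxᵢ/xᵢ)².
  (3·δs/s)² = (3×0.0438)² = 0.0172;  (-3·δa/a)² = (-3×0.0142)² = 0.00181;  (-2·δy/y)² = (-2×0.0430)² = 0.00740
δQ/Q = √(0.0264) = 0.163
Q = 0.003066, so δQ = 0.163 × 0.003066 = 0.000499.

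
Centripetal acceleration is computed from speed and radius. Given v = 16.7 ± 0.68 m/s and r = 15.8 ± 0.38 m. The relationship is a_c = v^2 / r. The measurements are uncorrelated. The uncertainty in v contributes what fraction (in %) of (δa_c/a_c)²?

(δa_c/a_c)² = (2·δv/v)² + (-1·δr/r)²
  v term: (2×0.0407)² = 0.00663
  r term: (-1×0.0241)² = 0.000578
Total = 0.00721. Share from v = 0.00663/0.00721 = 0.920.

92.0%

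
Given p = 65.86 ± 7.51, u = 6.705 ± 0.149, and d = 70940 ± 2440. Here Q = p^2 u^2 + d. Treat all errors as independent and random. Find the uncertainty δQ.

Let w = p^2·u^2 = 195000. δw/w = √((2·δp/p)² + (2·δu/u)²) = √(0.0520 + 0.00198) = 0.232, so δw = 45300.
Q = w + d: δQ = √(δw² + δd²) = √(2.05e+09 + 5.95e+06) = 45400

45400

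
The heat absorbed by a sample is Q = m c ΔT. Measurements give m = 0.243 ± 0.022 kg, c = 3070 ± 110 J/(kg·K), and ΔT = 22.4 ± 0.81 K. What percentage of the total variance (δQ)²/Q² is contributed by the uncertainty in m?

76.0%

(δQ/Q)² = (1·δm/m)² + (1·δc/c)² + (1·δΔT/ΔT)²
  m term: (1×0.0905)² = 0.00820
  c term: (1×0.0358)² = 0.00128
  ΔT term: (1×0.0362)² = 0.00131
Total = 0.0108. Share from m = 0.00820/0.0108 = 0.760.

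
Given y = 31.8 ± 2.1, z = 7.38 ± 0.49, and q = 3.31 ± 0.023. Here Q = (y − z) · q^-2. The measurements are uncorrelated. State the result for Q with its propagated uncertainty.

2.23 ± 0.199

Let u = y − z = 24.4. δu = √(δy² + δz²) = √(4.41 + 0.240) = 2.16, so δu/u = 0.0883.
Q is then a monomial in u, q:
δQ/Q = √((δu/u)² + (-2·δq/q)²) = √(0.00780 + 0.000193) = 0.0894
Q = 2.23, so δQ = 0.0894 × 2.23 = 0.199.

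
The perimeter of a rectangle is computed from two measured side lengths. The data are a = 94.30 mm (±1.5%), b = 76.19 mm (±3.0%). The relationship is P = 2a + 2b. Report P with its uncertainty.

Sums and differences: (δP)² = Σ (cᵢ δxᵢ)².
  (2·δa)² = 8.00;  (2·δb)² = 20.9
δP = √(28.9) = 5.38 mm
P = 341.0 mm.

341.0 ± 5.38 mm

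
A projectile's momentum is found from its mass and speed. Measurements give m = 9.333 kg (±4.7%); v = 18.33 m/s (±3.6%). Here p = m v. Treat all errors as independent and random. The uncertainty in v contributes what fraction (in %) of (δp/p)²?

(δp/p)² = (1·δm/m)² + (1·δv/v)²
  m term: (1×0.0470)² = 0.00221
  v term: (1×0.0360)² = 0.00130
Total = 0.00351. Share from v = 0.00130/0.00351 = 0.370.

37.0%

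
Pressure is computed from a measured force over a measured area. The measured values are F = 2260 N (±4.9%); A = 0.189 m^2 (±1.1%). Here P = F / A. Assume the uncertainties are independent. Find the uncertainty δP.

601 Pa

Since P is a product/quotient, work with relative uncertainties:
  (1·δF/F)² = (1×0.0490)² = 0.00240;  (-1·δA/A)² = (-1×0.0110)² = 0.000121
δP/P = √(0.00252) = 0.0502
P = 12000 Pa, so δP = 0.0502 × 12000 = 601 Pa.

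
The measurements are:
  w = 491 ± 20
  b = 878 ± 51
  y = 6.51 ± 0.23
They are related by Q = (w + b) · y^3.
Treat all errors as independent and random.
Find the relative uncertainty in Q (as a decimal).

0.113

Let u = w + b = 1370. δu = √(δw² + δb²) = √(400 + 2600) = 54.8, so δu/u = 0.0400.
Q is then a monomial in u, y:
δQ/Q = √((δu/u)² + (3·δy/y)²) = √(0.00160 + 0.0112) = 0.113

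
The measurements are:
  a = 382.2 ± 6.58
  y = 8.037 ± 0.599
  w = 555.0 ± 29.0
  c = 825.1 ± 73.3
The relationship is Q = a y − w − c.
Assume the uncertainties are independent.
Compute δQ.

Let p = a·y = 3072. δp/p = √((1·δa/a)² + (1·δy/y)²) = √(0.000296 + 0.00555) = 0.0765, so δp = 235.
Q = p − w − c: δQ = √(δp² + δw² + δc²) = √(55200 + 841 + 5370) = 248

248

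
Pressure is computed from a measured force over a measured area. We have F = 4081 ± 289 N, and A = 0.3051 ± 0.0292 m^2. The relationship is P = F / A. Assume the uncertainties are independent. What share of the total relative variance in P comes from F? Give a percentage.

35.4%

(δP/P)² = (1·δF/F)² + (-1·δA/A)²
  F term: (1×0.0708)² = 0.00501
  A term: (-1×0.0957)² = 0.00916
Total = 0.0142. Share from F = 0.00501/0.0142 = 0.354.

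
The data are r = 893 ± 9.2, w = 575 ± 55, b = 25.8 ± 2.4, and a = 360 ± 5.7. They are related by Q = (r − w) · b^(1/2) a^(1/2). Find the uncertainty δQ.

Let u = r − w = 318. δu = √(δr² + δw²) = √(84.6 + 3020) = 55.8, so δu/u = 0.175.
Q is then a monomial in u, b, a:
δQ/Q = √((δu/u)² + (½·δb/b)² + (½·δa/a)²) = √(0.0308 + 0.00216 + 6.27e-05) = 0.182
Q = 30600, so δQ = 0.182 × 30600 = 5570.

5570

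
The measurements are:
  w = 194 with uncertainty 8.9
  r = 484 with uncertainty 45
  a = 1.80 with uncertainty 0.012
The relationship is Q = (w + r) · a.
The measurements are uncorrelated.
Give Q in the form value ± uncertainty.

Let u = w + r = 678. δu = √(δw² + δr²) = √(79.2 + 2020) = 45.9, so δu/u = 0.0677.
Q is then a monomial in u, a:
δQ/Q = √((δu/u)² + (1·δa/a)²) = √(0.00458 + 4.44e-05) = 0.0680
Q = 1220, so δQ = 0.0680 × 1220 = 83.0.

1220 ± 83.0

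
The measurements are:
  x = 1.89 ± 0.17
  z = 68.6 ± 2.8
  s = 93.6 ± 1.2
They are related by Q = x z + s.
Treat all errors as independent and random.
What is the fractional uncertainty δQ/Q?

0.0576

Let p = x·z = 130. δp/p = √((1·δx/x)² + (1·δz/z)²) = √(0.00809 + 0.00167) = 0.0988, so δp = 12.8.
Q = p + s: δQ = √(δp² + δs²) = √(164 + 1.44) = 12.9
Q = 223, so δQ/Q = 12.9/223 = 0.0576.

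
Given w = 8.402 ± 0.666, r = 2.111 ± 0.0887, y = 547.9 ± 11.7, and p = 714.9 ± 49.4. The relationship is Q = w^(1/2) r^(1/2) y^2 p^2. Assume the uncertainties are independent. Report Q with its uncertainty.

(6.461 ± 0.979) × 10^11

Each factor contributes (exponent × relative error)² to (δQ/Q)²:
  (½·δw/w)² = (0.5×0.0793)² = 0.00157;  (½·δr/r)² = (0.5×0.0420)² = 0.000441;  (2·δy/y)² = (2×0.0214)² = 0.00182;  (2·δp/p)² = (2×0.0691)² = 0.0191
δQ/Q = √(0.0229) = 0.151
Q = 6.461e+11, so δQ = 0.151 × 6.461e+11 = 9.79e+10.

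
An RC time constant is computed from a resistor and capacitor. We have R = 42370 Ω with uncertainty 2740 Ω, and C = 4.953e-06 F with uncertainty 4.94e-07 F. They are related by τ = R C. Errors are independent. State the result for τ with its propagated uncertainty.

Each factor contributes (exponent × relative error)² to (δτ/τ)²:
  (1·δR/R)² = (1×0.0647)² = 0.00418;  (1·δC/C)² = (1×0.0997)² = 0.00995
δτ/τ = √(0.0141) = 0.119
τ = 0.2099 s, so δτ = 0.119 × 0.2099 = 0.0249 s.

0.2099 ± 0.0249 s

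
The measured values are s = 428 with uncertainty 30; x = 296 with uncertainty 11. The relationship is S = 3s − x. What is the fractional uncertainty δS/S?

0.0918

Sums and differences: (δS)² = Σ (cᵢ δxᵢ)².
  (3·δs)² = 8100;  (δx)² = 121
δS = √(8220) = 90.7
S = 988, so δS/S = 90.7/988 = 0.0918.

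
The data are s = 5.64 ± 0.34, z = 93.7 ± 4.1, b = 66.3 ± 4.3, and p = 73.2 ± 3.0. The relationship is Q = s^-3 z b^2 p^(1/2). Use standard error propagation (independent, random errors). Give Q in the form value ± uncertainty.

Products/powers → add relative errors in quadrature, weighted by exponent:
  (-3·δs/s)² = (-3×0.0603)² = 0.0327;  (1·δz/z)² = (1×0.0438)² = 0.00191;  (2·δb/b)² = (2×0.0649)² = 0.0168;  (½·δp/p)² = (0.5×0.0410)² = 0.000420
δQ/Q = √(0.0519) = 0.228
Q = 19600, so δQ = 0.228 × 19600 = 4470.

19600 ± 4470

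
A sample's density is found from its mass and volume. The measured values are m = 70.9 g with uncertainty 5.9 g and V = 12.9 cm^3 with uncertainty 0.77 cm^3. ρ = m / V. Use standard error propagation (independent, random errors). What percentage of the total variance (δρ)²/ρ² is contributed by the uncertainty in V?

(δρ/ρ)² = (1·δm/m)² + (-1·δV/V)²
  m term: (1×0.0832)² = 0.00692
  V term: (-1×0.0597)² = 0.00356
Total = 0.0105. Share from V = 0.00356/0.0105 = 0.340.

34.0%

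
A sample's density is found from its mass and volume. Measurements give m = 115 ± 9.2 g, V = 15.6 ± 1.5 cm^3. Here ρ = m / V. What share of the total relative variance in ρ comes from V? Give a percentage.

(δρ/ρ)² = (1·δm/m)² + (-1·δV/V)²
  m term: (1×0.0800)² = 0.00640
  V term: (-1×0.0962)² = 0.00925
Total = 0.0156. Share from V = 0.00925/0.0156 = 0.591.

59.1%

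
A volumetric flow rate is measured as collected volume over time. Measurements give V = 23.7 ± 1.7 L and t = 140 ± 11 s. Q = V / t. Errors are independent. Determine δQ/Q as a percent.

For a monomial Q ∝ V, t^-1, fractional errors add in quadrature:
  (1·δV/V)² = (1×0.0717)² = 0.00515;  (-1·δt/t)² = (-1×0.0786)² = 0.00617
δQ/Q = √(0.0113) = 0.106

10.6%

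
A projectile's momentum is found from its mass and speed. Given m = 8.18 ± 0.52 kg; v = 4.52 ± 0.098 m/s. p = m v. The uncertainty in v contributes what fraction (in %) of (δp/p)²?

10.4%

(δp/p)² = (1·δm/m)² + (1·δv/v)²
  m term: (1×0.0636)² = 0.00404
  v term: (1×0.0217)² = 0.000470
Total = 0.00451. Share from v = 0.000470/0.00451 = 0.104.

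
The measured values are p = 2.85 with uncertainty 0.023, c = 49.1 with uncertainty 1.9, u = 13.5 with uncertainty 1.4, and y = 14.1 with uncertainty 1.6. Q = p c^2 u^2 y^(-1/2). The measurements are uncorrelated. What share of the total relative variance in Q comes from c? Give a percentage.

11.5%

(δQ/Q)² = (1·δp/p)² + (2·δc/c)² + (2·δu/u)² + (−½·δy/y)²
  p term: (1×0.00807)² = 6.51e-05
  c term: (2×0.0387)² = 0.00599
  u term: (2×0.104)² = 0.0430
  y term: (-0.5×0.113)² = 0.00322
Total = 0.0523. Share from c = 0.00599/0.0523 = 0.115.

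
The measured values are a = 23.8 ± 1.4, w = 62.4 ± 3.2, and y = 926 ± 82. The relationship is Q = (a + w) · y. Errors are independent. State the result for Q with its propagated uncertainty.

79800 ± 7770

Let u = a + w = 86.2. δu = √(δa² + δw²) = √(1.96 + 10.2) = 3.49, so δu/u = 0.0405.
Q is then a monomial in u, y:
δQ/Q = √((δu/u)² + (1·δy/y)²) = √(0.00164 + 0.00784) = 0.0974
Q = 79800, so δQ = 0.0974 × 79800 = 7770.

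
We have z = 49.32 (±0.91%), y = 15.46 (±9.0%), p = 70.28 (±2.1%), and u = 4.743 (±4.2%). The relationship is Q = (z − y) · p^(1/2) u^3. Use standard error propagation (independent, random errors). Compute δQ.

4050

Let w = z − y = 33.86. δw = √(δz² + δy²) = √(0.201 + 1.94) = 1.46, so δw/w = 0.0432.
Q is then a monomial in w, p, u:
δQ/Q = √((δw/w)² + (½·δp/p)² + (3·δu/u)²) = √(0.00186 + 0.000110 + 0.0159) = 0.134
Q = 30290, so δQ = 0.134 × 30290 = 4050.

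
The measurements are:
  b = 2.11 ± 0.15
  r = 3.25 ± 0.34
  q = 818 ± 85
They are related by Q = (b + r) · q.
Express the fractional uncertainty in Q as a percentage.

12.5%

Let u = b + r = 5.36. δu = √(δb² + δr²) = √(0.0225 + 0.116) = 0.372, so δu/u = 0.0693.
Q is then a monomial in u, q:
δQ/Q = √((δu/u)² + (1·δq/q)²) = √(0.00481 + 0.0108) = 0.125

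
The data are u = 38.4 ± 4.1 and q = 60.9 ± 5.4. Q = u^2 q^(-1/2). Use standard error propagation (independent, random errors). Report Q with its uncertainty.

Each factor contributes (exponent × relative error)² to (δQ/Q)²:
  (2·δu/u)² = (2×0.107)² = 0.0456;  (−½·δq/q)² = (-0.5×0.0887)² = 0.00197
δQ/Q = √(0.0476) = 0.218
Q = 189, so δQ = 0.218 × 189 = 41.2.

189 ± 41.2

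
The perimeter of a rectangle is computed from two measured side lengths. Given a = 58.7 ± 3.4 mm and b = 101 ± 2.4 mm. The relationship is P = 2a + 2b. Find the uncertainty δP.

8.32 mm

Sums and differences: (δP)² = Σ (cᵢ δxᵢ)².
  (2·δa)² = 46.2;  (2·δb)² = 23.0
δP = √(69.3) = 8.32 mm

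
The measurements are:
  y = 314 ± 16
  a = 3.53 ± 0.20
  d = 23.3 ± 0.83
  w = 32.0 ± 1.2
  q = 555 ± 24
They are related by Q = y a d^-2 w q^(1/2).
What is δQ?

174

Q is a product of powers, so relative uncertainties combine in quadrature:
  (1·δy/y)² = (1×0.0510)² = 0.00260;  (1·δa/a)² = (1×0.0567)² = 0.00321;  (-2·δd/d)² = (-2×0.0356)² = 0.00508;  (1·δw/w)² = (1×0.0375)² = 0.00141;  (½·δq/q)² = (0.5×0.0432)² = 0.000467
δQ/Q = √(0.0128) = 0.113
Q = 1540, so δQ = 0.113 × 1540 = 174.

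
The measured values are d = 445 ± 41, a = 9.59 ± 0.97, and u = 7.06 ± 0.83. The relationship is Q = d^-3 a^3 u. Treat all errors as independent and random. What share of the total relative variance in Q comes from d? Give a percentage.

(δQ/Q)² = (-3·δd/d)² + (3·δa/a)² + (1·δu/u)²
  d term: (-3×0.0921)² = 0.0764
  a term: (3×0.101)² = 0.0921
  u term: (1×0.118)² = 0.0138
Total = 0.182. Share from d = 0.0764/0.182 = 0.419.

41.9%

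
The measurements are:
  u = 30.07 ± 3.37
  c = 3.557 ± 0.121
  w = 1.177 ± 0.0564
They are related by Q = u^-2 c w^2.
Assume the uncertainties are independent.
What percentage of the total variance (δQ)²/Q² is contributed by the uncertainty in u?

(δQ/Q)² = (-2·δu/u)² + (1·δc/c)² + (2·δw/w)²
  u term: (-2×0.112)² = 0.0502
  c term: (1×0.0340)² = 0.00116
  w term: (2×0.0479)² = 0.00918
Total = 0.0606. Share from u = 0.0502/0.0606 = 0.829.

82.9%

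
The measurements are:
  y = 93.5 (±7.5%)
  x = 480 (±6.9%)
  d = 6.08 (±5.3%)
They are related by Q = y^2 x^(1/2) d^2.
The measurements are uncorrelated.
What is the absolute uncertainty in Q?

Q is a product of powers, so relative uncertainties combine in quadrature:
  (2·δy/y)² = (2×0.0750)² = 0.0225;  (½·δx/x)² = (0.5×0.0690)² = 0.00119;  (2·δd/d)² = (2×0.0530)² = 0.0112
δQ/Q = √(0.0349) = 0.187
Q = 7.08e+06, so δQ = 0.187 × 7.08e+06 = 1.32e+06.

1.32e+06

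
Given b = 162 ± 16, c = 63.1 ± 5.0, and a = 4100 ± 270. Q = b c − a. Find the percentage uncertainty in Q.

21.6%

Let p = b·c = 10200. δp/p = √((1·δb/b)² + (1·δc/c)²) = √(0.00975 + 0.00628) = 0.127, so δp = 1290.
Q = p − a: δQ = √(δp² + δa²) = √(1.68e+06 + 72900) = 1320
Q = 6120, so δQ/Q = 1320/6120 = 0.216.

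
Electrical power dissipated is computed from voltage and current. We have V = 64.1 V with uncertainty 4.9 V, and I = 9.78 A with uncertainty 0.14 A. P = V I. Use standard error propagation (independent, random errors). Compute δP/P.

0.0778

Products/powers → add relative errors in quadrature, weighted by exponent:
  (1·δV/V)² = (1×0.0764)² = 0.00584;  (1·δI/I)² = (1×0.0143)² = 0.000205
δP/P = √(0.00605) = 0.0778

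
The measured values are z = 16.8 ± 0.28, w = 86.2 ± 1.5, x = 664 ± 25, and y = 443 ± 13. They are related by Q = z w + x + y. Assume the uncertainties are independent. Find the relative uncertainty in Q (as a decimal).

0.0176

Let p = z·w = 1450. δp/p = √((1·δz/z)² + (1·δw/w)²) = √(0.000278 + 0.000303) = 0.0241, so δp = 34.9.
Q = p + x + y: δQ = √(δp² + δx² + δy²) = √(1220 + 625 + 169) = 44.9
Q = 2560, so δQ/Q = 44.9/2560 = 0.0176.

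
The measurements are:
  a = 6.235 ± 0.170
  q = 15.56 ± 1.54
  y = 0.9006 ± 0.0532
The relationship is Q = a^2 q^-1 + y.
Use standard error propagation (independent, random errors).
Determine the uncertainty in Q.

0.287

Let p = a^2·q^-1 = 2.498. δp/p = √((2·δa/a)² + (-1·δq/q)²) = √(0.00297 + 0.00980) = 0.113, so δp = 0.282.
Q = p + y: δQ = √(δp² + δy²) = √(0.0797 + 0.00283) = 0.287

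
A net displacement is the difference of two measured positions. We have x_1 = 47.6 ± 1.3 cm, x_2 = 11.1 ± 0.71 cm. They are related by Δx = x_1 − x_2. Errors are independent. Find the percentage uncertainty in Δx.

4.06%

Δx is a linear combination, so absolute uncertainties add in quadrature:
  (δx_1)² = 1.69;  (δx_2)² = 0.504
δΔx = √(2.19) = 1.48 cm
Δx = 36.5 cm, so δΔx/Δx = 1.48/36.5 = 0.0406.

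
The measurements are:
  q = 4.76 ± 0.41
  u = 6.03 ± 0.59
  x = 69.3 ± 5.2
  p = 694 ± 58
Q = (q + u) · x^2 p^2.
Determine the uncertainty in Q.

Let w = q + u = 10.8. δw = √(δq² + δu²) = √(0.168 + 0.348) = 0.718, so δw/w = 0.0666.
Q is then a monomial in w, x, p:
δQ/Q = √((δw/w)² + (2·δx/x)² + (2·δp/p)²) = √(0.00443 + 0.0225 + 0.0279) = 0.234
Q = 2.5e+10, so δQ = 0.234 × 2.5e+10 = 5.85e+09.

5.85e+09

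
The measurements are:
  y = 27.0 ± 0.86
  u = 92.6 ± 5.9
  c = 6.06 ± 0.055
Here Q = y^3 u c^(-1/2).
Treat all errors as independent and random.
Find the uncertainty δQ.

Since Q is a product/quotient, work with relative uncertainties:
  (3·δy/y)² = (3×0.0319)² = 0.00913;  (1·δu/u)² = (1×0.0637)² = 0.00406;  (−½·δc/c)² = (-0.5×0.00908)² = 2.06e-05
δQ/Q = √(0.0132) = 0.115
Q = 7.4e+05, so δQ = 0.115 × 7.4e+05 = 85100.

85100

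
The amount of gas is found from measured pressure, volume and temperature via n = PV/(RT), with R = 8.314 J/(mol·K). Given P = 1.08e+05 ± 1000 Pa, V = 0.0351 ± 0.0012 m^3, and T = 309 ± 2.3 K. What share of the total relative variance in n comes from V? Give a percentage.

(δn/n)² = (1·δP/P)² + (1·δV/V)² + (-1·δT/T)²
  P term: (1×0.00926)² = 8.57e-05
  V term: (1×0.0342)² = 0.00117
  T term: (-1×0.00744)² = 5.54e-05
Total = 0.00131. Share from V = 0.00117/0.00131 = 0.892.

89.2%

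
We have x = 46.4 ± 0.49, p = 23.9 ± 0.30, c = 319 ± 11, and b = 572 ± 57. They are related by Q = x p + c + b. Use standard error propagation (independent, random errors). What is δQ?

60.8

Let w = x·p = 1110. δw/w = √((1·δx/x)² + (1·δp/p)²) = √(0.000112 + 0.000158) = 0.0164, so δw = 18.2.
Q = w + c + b: δQ = √(δw² + δc² + δb²) = √(331 + 121 + 3250) = 60.8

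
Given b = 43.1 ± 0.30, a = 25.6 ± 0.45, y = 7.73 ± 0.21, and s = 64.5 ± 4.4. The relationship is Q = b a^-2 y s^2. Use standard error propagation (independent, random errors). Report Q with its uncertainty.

Each factor contributes (exponent × relative error)² to (δQ/Q)²:
  (1·δb/b)² = (1×0.00696)² = 4.84e-05;  (-2·δa/a)² = (-2×0.0176)² = 0.00124;  (1·δy/y)² = (1×0.0272)² = 0.000738;  (2·δs/s)² = (2×0.0682)² = 0.0186
δQ/Q = √(0.0206) = 0.144
Q = 2110, so δQ = 0.144 × 2110 = 304.

2110 ± 304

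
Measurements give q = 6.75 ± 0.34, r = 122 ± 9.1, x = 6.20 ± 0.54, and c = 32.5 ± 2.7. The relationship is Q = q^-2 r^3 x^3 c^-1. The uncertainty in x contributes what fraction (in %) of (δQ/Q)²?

(δQ/Q)² = (-2·δq/q)² + (3·δr/r)² + (3·δx/x)² + (-1·δc/c)²
  q term: (-2×0.0504)² = 0.0101
  r term: (3×0.0746)² = 0.0501
  x term: (3×0.0871)² = 0.0683
  c term: (-1×0.0831)² = 0.00690
Total = 0.135. Share from x = 0.0683/0.135 = 0.504.

50.4%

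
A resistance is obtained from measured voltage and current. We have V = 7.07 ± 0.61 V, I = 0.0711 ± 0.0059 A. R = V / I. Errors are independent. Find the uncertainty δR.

Since R is a product/quotient, work with relative uncertainties:
  (1·δV/V)² = (1×0.0863)² = 0.00744;  (-1·δI/I)² = (-1×0.0830)² = 0.00689
δR/R = √(0.0143) = 0.120
R = 99.4 Ω, so δR = 0.120 × 99.4 = 11.9 Ω.

11.9 Ω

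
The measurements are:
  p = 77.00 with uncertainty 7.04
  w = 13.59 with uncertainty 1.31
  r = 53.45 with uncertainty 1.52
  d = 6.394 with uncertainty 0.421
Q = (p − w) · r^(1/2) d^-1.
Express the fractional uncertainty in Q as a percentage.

13.1%

Let u = p − w = 63.41. δu = √(δp² + δw²) = √(49.6 + 1.72) = 7.16, so δu/u = 0.113.
Q is then a monomial in u, r, d:
δQ/Q = √((δu/u)² + (½·δr/r)² + (-1·δd/d)²) = √(0.0128 + 0.000202 + 0.00434) = 0.131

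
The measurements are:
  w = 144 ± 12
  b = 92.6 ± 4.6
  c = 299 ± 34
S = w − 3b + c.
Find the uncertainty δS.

Absolute uncertainties add in quadrature for a linear combination:
  (δw)² = 144;  (3·δb)² = 190;  (δc)² = 1160
δS = √(1490) = 38.6

38.6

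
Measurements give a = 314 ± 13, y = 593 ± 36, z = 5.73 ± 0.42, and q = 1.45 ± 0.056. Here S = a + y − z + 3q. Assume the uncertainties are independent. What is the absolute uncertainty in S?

38.3

Each term contributes (cᵢ δxᵢ)² to (δS)²:
  (δa)² = 169;  (δy)² = 1300;  (δz)² = 0.176;  (3·δq)² = 0.0282
δS = √(1470) = 38.3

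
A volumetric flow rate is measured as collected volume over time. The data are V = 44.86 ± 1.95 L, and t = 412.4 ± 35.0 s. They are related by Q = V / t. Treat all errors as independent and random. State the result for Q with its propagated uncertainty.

0.1088 ± 0.0104 L/s

Q is a product of powers, so relative uncertainties combine in quadrature:
  (1·δV/V)² = (1×0.0435)² = 0.00189;  (-1·δt/t)² = (-1×0.0849)² = 0.00720
δQ/Q = √(0.00909) = 0.0954
Q = 0.1088 L/s, so δQ = 0.0954 × 0.1088 = 0.0104 L/s.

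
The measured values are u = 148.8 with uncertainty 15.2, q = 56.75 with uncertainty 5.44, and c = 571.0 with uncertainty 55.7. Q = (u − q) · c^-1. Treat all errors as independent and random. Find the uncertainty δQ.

Let w = u − q = 92.05. δw = √(δu² + δq²) = √(231 + 29.6) = 16.1, so δw/w = 0.175.
Q is then a monomial in w, c:
δQ/Q = √((δw/w)² + (-1·δc/c)²) = √(0.0308 + 0.00952) = 0.201
Q = 0.1612, so δQ = 0.201 × 0.1612 = 0.0324.

0.0324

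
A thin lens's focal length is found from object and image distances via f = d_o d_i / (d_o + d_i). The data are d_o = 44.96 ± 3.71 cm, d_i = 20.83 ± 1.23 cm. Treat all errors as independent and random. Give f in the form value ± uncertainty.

14.23 ± 0.684 cm

∂f/∂d_o = (d_i/(d_o+d_i))² = 0.100;  ∂f/∂d_i = (d_o/(d_o+d_i))² = 0.467
δf = √((∂f/∂d_o · δd_o)² + (∂f/∂d_i · δd_i)²) = √(0.138 + 0.330) = 0.684 cm
f = 14.23 cm.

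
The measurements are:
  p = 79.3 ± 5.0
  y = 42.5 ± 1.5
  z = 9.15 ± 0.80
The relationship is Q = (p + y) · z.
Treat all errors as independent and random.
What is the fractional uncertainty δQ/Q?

Let u = p + y = 122. δu = √(δp² + δy²) = √(25.0 + 2.25) = 5.22, so δu/u = 0.0429.
Q is then a monomial in u, z:
δQ/Q = √((δu/u)² + (1·δz/z)²) = √(0.00184 + 0.00764) = 0.0974

0.0974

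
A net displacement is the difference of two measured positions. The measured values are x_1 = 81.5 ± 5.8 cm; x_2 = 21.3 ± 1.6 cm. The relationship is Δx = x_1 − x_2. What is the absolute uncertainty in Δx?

Each term contributes (cᵢ δxᵢ)² to (δΔx)²:
  (δx_1)² = 33.6;  (δx_2)² = 2.56
δΔx = √(36.2) = 6.02 cm

6.02 cm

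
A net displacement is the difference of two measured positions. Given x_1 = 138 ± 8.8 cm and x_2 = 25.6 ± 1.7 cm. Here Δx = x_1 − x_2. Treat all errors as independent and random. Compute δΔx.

Δx is a linear combination, so absolute uncertainties add in quadrature:
  (δx_1)² = 77.4;  (δx_2)² = 2.89
δΔx = √(80.3) = 8.96 cm

8.96 cm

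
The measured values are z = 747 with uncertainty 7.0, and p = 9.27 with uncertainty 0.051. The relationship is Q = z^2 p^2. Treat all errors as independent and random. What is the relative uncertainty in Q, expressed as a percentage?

Products/powers → add relative errors in quadrature, weighted by exponent:
  (2·δz/z)² = (2×0.00937)² = 0.000351;  (2·δp/p)² = (2×0.00550)² = 0.000121
δQ/Q = √(0.000472) = 0.0217

2.17%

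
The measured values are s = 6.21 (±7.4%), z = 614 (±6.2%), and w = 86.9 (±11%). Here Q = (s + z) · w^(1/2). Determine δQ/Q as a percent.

8.24%

Let u = s + z = 620. δu = √(δs² + δz²) = √(0.211 + 1450) = 38.1, so δu/u = 0.0614.
Q is then a monomial in u, w:
δQ/Q = √((δu/u)² + (½·δw/w)²) = √(0.00377 + 0.00302) = 0.0824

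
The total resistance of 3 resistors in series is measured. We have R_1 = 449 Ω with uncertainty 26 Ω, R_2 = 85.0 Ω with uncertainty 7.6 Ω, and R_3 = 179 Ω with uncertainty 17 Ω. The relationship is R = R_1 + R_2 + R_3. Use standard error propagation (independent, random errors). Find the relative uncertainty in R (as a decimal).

0.0449

For a sum/difference, combine absolute errors in quadrature:
  (δR_1)² = 676;  (δR_2)² = 57.8;  (δR_3)² = 289
δR = √(1020) = 32.0 Ω
R = 713 Ω, so δR/R = 32.0/713 = 0.0449.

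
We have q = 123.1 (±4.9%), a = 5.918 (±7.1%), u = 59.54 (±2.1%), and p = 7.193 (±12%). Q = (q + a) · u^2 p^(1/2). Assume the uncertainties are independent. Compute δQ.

Let w = q + a = 129.0. δw = √(δq² + δa²) = √(36.4 + 0.177) = 6.05, so δw/w = 0.0469.
Q is then a monomial in w, u, p:
δQ/Q = √((δw/w)² + (2·δu/u)² + (½·δp/p)²) = √(0.00220 + 0.00176 + 0.00360) = 0.0870
Q = 1.227e+06, so δQ = 0.0870 × 1.227e+06 = 1.07e+05.

1.07e+05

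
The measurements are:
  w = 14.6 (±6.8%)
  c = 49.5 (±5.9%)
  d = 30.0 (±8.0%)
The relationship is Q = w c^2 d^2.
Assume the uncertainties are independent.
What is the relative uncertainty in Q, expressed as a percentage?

For a monomial Q ∝ w, c^2, d^2, fractional errors add in quadrature:
  (1·δw/w)² = (1×0.0680)² = 0.00462;  (2·δc/c)² = (2×0.0590)² = 0.0139;  (2·δd/d)² = (2×0.0800)² = 0.0256
δQ/Q = √(0.0441) = 0.210

21.0%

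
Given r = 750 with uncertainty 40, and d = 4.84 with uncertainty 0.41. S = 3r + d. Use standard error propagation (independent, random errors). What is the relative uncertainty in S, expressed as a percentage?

For a sum/difference, combine absolute errors in quadrature:
  (3·δr)² = 14400;  (δd)² = 0.168
δS = √(14400) = 120
S = 2250, so δS/S = 120/2250 = 0.0532.

5.32%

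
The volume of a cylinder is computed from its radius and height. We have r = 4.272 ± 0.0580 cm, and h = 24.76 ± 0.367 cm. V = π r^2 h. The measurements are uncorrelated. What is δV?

For a monomial V ∝ r^2, h, fractional errors add in quadrature:
  (2·δr/r)² = (2×0.0136)² = 0.000737;  (1·δh/h)² = (1×0.0148)² = 0.000220
δV/V = √(0.000957) = 0.0309
V = 1420 cm^3, so δV = 0.0309 × 1420 = 43.9 cm^3.

43.9 cm^3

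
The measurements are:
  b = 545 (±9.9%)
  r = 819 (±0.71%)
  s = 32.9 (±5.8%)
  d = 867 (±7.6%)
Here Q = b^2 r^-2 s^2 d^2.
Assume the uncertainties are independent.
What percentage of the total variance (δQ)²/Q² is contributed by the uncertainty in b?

(δQ/Q)² = (2·δb/b)² + (-2·δr/r)² + (2·δs/s)² + (2·δd/d)²
  b term: (2×0.0990)² = 0.0392
  r term: (-2×0.00710)² = 0.000202
  s term: (2×0.0580)² = 0.0135
  d term: (2×0.0760)² = 0.0231
Total = 0.0760. Share from b = 0.0392/0.0760 = 0.516.

51.6%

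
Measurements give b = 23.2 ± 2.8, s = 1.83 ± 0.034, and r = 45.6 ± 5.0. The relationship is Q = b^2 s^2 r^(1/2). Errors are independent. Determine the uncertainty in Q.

Since Q is a product/quotient, work with relative uncertainties:
  (2·δb/b)² = (2×0.121)² = 0.0583;  (2·δs/s)² = (2×0.0186)² = 0.00138;  (½·δr/r)² = (0.5×0.110)² = 0.00301
δQ/Q = √(0.0627) = 0.250
Q = 12200, so δQ = 0.250 × 12200 = 3050.

3050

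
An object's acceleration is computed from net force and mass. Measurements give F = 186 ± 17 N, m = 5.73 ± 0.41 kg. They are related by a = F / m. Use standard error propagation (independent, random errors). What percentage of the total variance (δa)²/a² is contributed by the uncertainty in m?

38.0%

(δa/a)² = (1·δF/F)² + (-1·δm/m)²
  F term: (1×0.0914)² = 0.00835
  m term: (-1×0.0716)² = 0.00512
Total = 0.0135. Share from m = 0.00512/0.0135 = 0.380.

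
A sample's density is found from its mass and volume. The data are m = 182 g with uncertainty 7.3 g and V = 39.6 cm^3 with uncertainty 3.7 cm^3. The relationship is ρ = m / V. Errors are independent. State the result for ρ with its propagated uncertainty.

4.60 ± 0.467 g/cm^3

ρ is a product of powers, so relative uncertainties combine in quadrature:
  (1·δm/m)² = (1×0.0401)² = 0.00161;  (-1·δV/V)² = (-1×0.0934)² = 0.00873
δρ/ρ = √(0.0103) = 0.102
ρ = 4.60 g/cm^3, so δρ = 0.102 × 4.60 = 0.467 g/cm^3.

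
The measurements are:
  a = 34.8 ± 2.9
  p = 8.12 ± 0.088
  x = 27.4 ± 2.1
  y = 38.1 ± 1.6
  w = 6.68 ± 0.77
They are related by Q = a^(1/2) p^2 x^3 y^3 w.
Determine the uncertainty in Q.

8.58e+11

Q is a product of powers, so relative uncertainties combine in quadrature:
  (½·δa/a)² = (0.5×0.0833)² = 0.00174;  (2·δp/p)² = (2×0.0108)² = 0.000470;  (3·δx/x)² = (3×0.0766)² = 0.0529;  (3·δy/y)² = (3×0.0420)² = 0.0159;  (1·δw/w)² = (1×0.115)² = 0.0133
δQ/Q = √(0.0842) = 0.290
Q = 2.96e+12, so δQ = 0.290 × 2.96e+12 = 8.58e+11.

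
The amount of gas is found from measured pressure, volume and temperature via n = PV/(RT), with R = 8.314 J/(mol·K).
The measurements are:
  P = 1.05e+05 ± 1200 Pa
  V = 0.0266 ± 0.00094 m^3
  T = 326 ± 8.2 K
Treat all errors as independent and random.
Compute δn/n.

Products/powers → add relative errors in quadrature, weighted by exponent:
  (1·δP/P)² = (1×0.0114)² = 0.000131;  (1·δV/V)² = (1×0.0353)² = 0.00125;  (-1·δT/T)² = (-1×0.0252)² = 0.000633
δn/n = √(0.00201) = 0.0449

0.0449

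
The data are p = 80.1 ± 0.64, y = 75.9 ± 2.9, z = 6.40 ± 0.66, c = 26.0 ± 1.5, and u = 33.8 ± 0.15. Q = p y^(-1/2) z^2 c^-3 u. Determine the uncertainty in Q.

For a monomial Q ∝ p, y^(-1/2), z^2, c^-3, u, fractional errors add in quadrature:
  (1·δp/p)² = (1×0.00799)² = 6.38e-05;  (−½·δy/y)² = (-0.5×0.0382)² = 0.000365;  (2·δz/z)² = (2×0.103)² = 0.0425;  (-3·δc/c)² = (-3×0.0577)² = 0.0300;  (1·δu/u)² = (1×0.00444)² = 1.97e-05
δQ/Q = √(0.0729) = 0.270
Q = 0.724, so δQ = 0.270 × 0.724 = 0.196.

0.196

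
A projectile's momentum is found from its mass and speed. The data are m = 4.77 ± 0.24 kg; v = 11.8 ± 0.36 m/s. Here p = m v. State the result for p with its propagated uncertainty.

56.3 ± 3.31 kg·m/s

Products/powers → add relative errors in quadrature, weighted by exponent:
  (1·δm/m)² = (1×0.0503)² = 0.00253;  (1·δv/v)² = (1×0.0305)² = 0.000931
δp/p = √(0.00346) = 0.0588
p = 56.3 kg·m/s, so δp = 0.0588 × 56.3 = 3.31 kg·m/s.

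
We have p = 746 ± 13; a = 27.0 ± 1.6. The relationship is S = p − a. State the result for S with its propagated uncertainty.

Sums and differences: (δS)² = Σ (cᵢ δxᵢ)².
  (δp)² = 169;  (δa)² = 2.56
δS = √(172) = 13.1
S = 719.

719 ± 13.1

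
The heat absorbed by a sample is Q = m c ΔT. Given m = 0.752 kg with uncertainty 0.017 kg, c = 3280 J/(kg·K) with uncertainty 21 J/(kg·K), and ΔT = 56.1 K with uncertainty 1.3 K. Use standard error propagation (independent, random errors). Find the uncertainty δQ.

4570 J

Each factor contributes (exponent × relative error)² to (δQ/Q)²:
  (1·δm/m)² = (1×0.0226)² = 0.000511;  (1·δc/c)² = (1×0.00640)² = 4.1e-05;  (1·δΔT/ΔT)² = (1×0.0232)² = 0.000537
δQ/Q = √(0.00109) = 0.0330
Q = 1.38e+05 J, so δQ = 0.0330 × 1.38e+05 = 4570 J.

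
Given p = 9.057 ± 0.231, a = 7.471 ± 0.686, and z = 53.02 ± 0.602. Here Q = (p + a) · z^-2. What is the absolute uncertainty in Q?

0.000290

Let u = p + a = 16.53. δu = √(δp² + δa²) = √(0.0534 + 0.471) = 0.724, so δu/u = 0.0438.
Q is then a monomial in u, z:
δQ/Q = √((δu/u)² + (-2·δz/z)²) = √(0.00192 + 0.000516) = 0.0493
Q = 0.005880, so δQ = 0.0493 × 0.005880 = 0.000290.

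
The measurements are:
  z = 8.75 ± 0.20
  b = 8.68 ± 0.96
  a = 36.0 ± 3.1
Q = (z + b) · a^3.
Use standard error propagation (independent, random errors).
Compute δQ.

Let u = z + b = 17.4. δu = √(δz² + δb²) = √(0.0400 + 0.922) = 0.981, so δu/u = 0.0563.
Q is then a monomial in u, a:
δQ/Q = √((δu/u)² + (3·δa/a)²) = √(0.00317 + 0.0667) = 0.264
Q = 8.13e+05, so δQ = 0.264 × 8.13e+05 = 2.15e+05.

2.15e+05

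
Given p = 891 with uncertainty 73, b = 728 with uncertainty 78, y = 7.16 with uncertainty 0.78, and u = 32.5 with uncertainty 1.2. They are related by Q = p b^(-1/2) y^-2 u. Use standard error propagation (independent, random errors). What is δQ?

5.06

Since Q is a product/quotient, work with relative uncertainties:
  (1·δp/p)² = (1×0.0819)² = 0.00671;  (−½·δb/b)² = (-0.5×0.107)² = 0.00287;  (-2·δy/y)² = (-2×0.109)² = 0.0475;  (1·δu/u)² = (1×0.0369)² = 0.00136
δQ/Q = √(0.0584) = 0.242
Q = 20.9, so δQ = 0.242 × 20.9 = 5.06.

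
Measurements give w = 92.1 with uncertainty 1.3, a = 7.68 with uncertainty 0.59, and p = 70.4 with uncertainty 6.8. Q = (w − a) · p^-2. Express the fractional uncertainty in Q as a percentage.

Let u = w − a = 84.4. δu = √(δw² + δa²) = √(1.69 + 0.348) = 1.43, so δu/u = 0.0169.
Q is then a monomial in u, p:
δQ/Q = √((δu/u)² + (-2·δp/p)²) = √(0.000286 + 0.0373) = 0.194

19.4%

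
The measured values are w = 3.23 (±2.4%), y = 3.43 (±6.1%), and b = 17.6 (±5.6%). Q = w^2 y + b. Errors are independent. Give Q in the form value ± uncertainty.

Let p = w^2·y = 35.8. δp/p = √((2·δw/w)² + (1·δy/y)²) = √(0.00230 + 0.00372) = 0.0776, so δp = 2.78.
Q = p + b: δQ = √(δp² + δb²) = √(7.72 + 0.971) = 2.95
Q = 53.4.

53.4 ± 2.95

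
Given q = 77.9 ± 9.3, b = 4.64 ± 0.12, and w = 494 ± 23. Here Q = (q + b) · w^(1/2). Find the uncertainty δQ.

211

Let u = q + b = 82.5. δu = √(δq² + δb²) = √(86.5 + 0.0144) = 9.30, so δu/u = 0.113.
Q is then a monomial in u, w:
δQ/Q = √((δu/u)² + (½·δw/w)²) = √(0.0127 + 0.000542) = 0.115
Q = 1830, so δQ = 0.115 × 1830 = 211.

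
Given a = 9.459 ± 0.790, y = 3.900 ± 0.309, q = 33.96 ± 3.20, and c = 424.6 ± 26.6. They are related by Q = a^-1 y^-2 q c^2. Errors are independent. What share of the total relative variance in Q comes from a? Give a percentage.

(δQ/Q)² = (-1·δa/a)² + (-2·δy/y)² + (1·δq/q)² + (2·δc/c)²
  a term: (-1×0.0835)² = 0.00698
  y term: (-2×0.0792)² = 0.0251
  q term: (1×0.0942)² = 0.00888
  c term: (2×0.0626)² = 0.0157
Total = 0.0567. Share from a = 0.00698/0.0567 = 0.123.

12.3%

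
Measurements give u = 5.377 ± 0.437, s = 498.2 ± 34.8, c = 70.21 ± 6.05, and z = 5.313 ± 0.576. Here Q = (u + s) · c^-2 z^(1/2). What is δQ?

Let w = u + s = 503.6. δw = √(δu² + δs²) = √(0.191 + 1210) = 34.8, so δw/w = 0.0691.
Q is then a monomial in w, c, z:
δQ/Q = √((δw/w)² + (-2·δc/c)² + (½·δz/z)²) = √(0.00478 + 0.0297 + 0.00294) = 0.193
Q = 0.2355, so δQ = 0.193 × 0.2355 = 0.0455.

0.0455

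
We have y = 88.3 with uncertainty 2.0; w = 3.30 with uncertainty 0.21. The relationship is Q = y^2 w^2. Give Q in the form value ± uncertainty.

84900 ± 11500

Since Q is a product/quotient, work with relative uncertainties:
  (2·δy/y)² = (2×0.0227)² = 0.00205;  (2·δw/w)² = (2×0.0636)² = 0.0162
δQ/Q = √(0.0183) = 0.135
Q = 84900, so δQ = 0.135 × 84900 = 11500.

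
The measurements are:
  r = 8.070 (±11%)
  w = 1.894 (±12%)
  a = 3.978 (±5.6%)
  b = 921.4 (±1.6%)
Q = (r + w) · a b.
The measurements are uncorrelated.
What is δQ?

3980

Let u = r + w = 9.964. δu = √(δr² + δw²) = √(0.788 + 0.0517) = 0.916, so δu/u = 0.0920.
Q is then a monomial in u, a, b:
δQ/Q = √((δu/u)² + (1·δa/a)² + (1·δb/b)²) = √(0.00846 + 0.00314 + 0.000256) = 0.109
Q = 36520, so δQ = 0.109 × 36520 = 3980.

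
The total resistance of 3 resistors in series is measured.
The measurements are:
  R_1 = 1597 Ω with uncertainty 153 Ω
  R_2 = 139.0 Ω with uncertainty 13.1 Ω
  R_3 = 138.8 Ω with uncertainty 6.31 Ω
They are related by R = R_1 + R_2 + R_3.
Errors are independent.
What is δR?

Absolute uncertainties add in quadrature for a linear combination:
  (δR_1)² = 23400;  (δR_2)² = 172;  (δR_3)² = 39.8
δR = √(23600) = 154 Ω

154 Ω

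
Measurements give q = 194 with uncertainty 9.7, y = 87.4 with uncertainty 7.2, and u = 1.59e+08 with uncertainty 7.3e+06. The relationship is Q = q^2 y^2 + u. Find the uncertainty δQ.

Let p = q^2·y^2 = 2.87e+08. δp/p = √((2·δq/q)² + (2·δy/y)²) = √(0.0100 + 0.0271) = 0.193, so δp = 5.54e+07.
Q = p + u: δQ = √(δp² + δu²) = √(3.07e+15 + 5.33e+13) = 5.59e+07

5.59e+07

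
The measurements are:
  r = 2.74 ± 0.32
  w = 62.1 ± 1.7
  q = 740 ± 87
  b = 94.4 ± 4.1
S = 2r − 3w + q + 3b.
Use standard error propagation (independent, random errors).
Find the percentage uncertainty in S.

For a sum/difference, combine absolute errors in quadrature:
  (2·δr)² = 0.410;  (3·δw)² = 26.0;  (δq)² = 7570;  (3·δb)² = 151
δS = √(7750) = 88.0
S = 842, so δS/S = 88.0/842 = 0.104.

10.4%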